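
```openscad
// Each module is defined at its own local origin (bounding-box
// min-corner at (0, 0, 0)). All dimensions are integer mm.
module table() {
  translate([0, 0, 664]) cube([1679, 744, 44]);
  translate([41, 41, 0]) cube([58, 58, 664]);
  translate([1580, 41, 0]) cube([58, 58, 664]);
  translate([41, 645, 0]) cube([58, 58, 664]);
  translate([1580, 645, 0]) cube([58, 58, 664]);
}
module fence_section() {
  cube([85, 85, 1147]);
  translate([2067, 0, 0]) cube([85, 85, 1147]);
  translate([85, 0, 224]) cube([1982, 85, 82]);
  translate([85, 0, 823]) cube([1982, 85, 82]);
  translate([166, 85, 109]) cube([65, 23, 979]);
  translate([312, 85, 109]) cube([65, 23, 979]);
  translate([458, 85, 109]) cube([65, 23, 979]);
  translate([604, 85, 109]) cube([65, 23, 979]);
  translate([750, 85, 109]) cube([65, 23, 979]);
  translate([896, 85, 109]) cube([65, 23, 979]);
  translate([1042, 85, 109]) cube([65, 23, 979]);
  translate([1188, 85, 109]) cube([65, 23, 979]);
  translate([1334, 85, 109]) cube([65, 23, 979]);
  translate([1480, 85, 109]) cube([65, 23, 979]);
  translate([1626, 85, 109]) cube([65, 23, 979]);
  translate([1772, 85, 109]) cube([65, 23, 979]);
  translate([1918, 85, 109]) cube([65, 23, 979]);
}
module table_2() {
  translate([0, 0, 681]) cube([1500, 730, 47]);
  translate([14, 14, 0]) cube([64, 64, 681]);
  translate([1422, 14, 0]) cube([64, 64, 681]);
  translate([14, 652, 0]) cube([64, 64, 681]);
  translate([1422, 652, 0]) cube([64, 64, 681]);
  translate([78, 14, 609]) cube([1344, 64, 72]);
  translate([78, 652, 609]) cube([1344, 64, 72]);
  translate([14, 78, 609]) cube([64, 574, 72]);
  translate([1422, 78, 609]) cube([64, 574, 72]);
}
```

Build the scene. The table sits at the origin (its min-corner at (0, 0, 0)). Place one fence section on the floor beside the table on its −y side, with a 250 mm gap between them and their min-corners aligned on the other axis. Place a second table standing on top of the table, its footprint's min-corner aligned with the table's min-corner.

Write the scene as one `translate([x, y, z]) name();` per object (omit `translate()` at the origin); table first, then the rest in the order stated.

table();
translate([0, -358, 0]) fence_section();
translate([0, 0, 708]) table_2();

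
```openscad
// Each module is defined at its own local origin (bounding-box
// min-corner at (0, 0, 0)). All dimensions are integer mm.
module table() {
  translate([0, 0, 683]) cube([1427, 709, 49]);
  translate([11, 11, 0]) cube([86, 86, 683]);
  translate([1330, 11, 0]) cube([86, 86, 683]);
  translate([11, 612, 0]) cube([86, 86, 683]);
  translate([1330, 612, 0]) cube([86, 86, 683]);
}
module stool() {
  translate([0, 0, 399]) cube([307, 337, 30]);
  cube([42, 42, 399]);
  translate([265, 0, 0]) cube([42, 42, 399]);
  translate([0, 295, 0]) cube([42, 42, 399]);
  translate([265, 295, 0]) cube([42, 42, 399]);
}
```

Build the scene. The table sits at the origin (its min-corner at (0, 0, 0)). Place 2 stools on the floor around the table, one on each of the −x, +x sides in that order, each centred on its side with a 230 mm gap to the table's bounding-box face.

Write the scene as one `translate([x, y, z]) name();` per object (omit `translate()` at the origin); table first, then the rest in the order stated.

table();
translate([-537, 186, 0]) stool();
translate([1657, 186, 0]) stool();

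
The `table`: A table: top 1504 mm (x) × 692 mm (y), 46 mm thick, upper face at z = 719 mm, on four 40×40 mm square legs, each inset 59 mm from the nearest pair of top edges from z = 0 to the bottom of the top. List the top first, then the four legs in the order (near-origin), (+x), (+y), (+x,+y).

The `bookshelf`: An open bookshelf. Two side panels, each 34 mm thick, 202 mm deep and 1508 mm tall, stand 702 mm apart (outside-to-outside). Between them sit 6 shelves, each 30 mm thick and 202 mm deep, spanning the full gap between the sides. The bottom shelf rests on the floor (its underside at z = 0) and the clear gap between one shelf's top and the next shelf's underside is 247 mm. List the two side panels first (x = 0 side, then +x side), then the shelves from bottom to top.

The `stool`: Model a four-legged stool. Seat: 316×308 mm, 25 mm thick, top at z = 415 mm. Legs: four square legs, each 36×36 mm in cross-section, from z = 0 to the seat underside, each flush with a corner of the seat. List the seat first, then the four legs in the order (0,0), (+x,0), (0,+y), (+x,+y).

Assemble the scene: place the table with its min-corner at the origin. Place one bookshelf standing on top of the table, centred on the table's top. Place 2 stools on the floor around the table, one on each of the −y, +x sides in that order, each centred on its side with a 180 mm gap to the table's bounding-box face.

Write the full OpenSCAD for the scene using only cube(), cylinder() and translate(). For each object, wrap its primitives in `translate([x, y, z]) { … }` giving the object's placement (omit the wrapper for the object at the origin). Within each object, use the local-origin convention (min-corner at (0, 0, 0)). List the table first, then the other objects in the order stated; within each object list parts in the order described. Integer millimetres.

translate([0, 0, 673]) cube([1504, 692, 46]);
translate([59, 59, 0]) cube([40, 40, 673]);
translate([1405, 59, 0]) cube([40, 40, 673]);
translate([59, 593, 0]) cube([40, 40, 673]);
translate([1405, 593, 0]) cube([40, 40, 673]);
translate([401, 245, 719]) {
  cube([34, 202, 1508]);
  translate([668, 0, 0]) cube([34, 202, 1508]);
  translate([34, 0, 0]) cube([634, 202, 30]);
  translate([34, 0, 277]) cube([634, 202, 30]);
  translate([34, 0, 554]) cube([634, 202, 30]);
  translate([34, 0, 831]) cube([634, 202, 30]);
  translate([34, 0, 1108]) cube([634, 202, 30]);
  translate([34, 0, 1385]) cube([634, 202, 30]);
}
translate([594, -488, 0]) {
  translate([0, 0, 390]) cube([316, 308, 25]);
  cube([36, 36, 390]);
  translate([280, 0, 0]) cube([36, 36, 390]);
  translate([0, 272, 0]) cube([36, 36, 390]);
  translate([280, 272, 0]) cube([36, 36, 390]);
}
translate([1684, 192, 0]) {
  translate([0, 0, 390]) cube([316, 308, 25]);
  cube([36, 36, 390]);
  translate([280, 0, 0]) cube([36, 36, 390]);
  translate([0, 272, 0]) cube([36, 36, 390]);
  translate([280, 272, 0]) cube([36, 36, 390]);
}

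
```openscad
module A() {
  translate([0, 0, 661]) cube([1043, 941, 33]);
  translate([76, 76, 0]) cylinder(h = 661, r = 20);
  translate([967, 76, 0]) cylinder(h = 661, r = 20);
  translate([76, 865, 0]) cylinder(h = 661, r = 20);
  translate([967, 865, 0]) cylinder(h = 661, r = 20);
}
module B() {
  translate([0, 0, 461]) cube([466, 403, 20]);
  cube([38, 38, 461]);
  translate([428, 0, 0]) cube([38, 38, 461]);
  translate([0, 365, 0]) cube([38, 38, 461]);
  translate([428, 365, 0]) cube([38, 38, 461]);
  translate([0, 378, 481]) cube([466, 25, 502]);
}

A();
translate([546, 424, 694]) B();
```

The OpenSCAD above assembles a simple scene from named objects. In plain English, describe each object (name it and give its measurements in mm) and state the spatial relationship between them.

A is a table with a 1043×941 mm rectangular top, 33 mm thick, top surface at z = 694 mm, supported by four round legs of 40 mm diameter, each leg's bounding box inset 56 mm from the nearest pair of top edges, running from the floor.

B is a chair. The seat is a 466×403×20 mm slab with its top at z = 481 mm, on four 38×38 mm corner legs (flush with the seat edges, standing on z = 0). A flat backrest 25 mm thick, 502 mm tall, spans the full seat width and rises from the seat top along its +y edge, rear face flush with the rear of the seat.

The chair is on top of the table.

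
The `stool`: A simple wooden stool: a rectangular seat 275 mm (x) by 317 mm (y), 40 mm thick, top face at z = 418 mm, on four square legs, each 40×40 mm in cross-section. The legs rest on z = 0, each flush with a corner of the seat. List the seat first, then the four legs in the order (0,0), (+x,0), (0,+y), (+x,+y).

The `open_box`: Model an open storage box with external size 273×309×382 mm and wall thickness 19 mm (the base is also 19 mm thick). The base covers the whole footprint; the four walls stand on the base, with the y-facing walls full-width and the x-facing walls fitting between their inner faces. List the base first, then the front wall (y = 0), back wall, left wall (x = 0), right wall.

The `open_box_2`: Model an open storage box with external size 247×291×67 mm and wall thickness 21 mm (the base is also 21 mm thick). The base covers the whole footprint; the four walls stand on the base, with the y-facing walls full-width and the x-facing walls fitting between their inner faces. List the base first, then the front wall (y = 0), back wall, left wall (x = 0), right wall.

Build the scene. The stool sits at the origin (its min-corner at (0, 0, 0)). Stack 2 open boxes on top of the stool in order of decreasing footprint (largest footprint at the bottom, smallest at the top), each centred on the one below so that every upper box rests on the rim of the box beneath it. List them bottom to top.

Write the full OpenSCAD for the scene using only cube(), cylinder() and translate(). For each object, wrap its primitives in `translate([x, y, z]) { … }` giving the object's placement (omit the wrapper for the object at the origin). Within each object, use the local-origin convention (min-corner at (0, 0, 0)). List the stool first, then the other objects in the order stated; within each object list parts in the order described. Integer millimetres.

translate([0, 0, 378]) cube([275, 317, 40]);
cube([40, 40, 378]);
translate([235, 0, 0]) cube([40, 40, 378]);
translate([0, 277, 0]) cube([40, 40, 378]);
translate([235, 277, 0]) cube([40, 40, 378]);
translate([1, 4, 418]) {
  cube([273, 309, 19]);
  translate([0, 0, 19]) cube([273, 19, 363]);
  translate([0, 290, 19]) cube([273, 19, 363]);
  translate([0, 19, 19]) cube([19, 271, 363]);
  translate([254, 19, 19]) cube([19, 271, 363]);
}
translate([14, 13, 800]) {
  cube([247, 291, 21]);
  translate([0, 0, 21]) cube([247, 21, 46]);
  translate([0, 270, 21]) cube([247, 21, 46]);
  translate([0, 21, 21]) cube([21, 249, 46]);
  translate([226, 21, 21]) cube([21, 249, 46]);
}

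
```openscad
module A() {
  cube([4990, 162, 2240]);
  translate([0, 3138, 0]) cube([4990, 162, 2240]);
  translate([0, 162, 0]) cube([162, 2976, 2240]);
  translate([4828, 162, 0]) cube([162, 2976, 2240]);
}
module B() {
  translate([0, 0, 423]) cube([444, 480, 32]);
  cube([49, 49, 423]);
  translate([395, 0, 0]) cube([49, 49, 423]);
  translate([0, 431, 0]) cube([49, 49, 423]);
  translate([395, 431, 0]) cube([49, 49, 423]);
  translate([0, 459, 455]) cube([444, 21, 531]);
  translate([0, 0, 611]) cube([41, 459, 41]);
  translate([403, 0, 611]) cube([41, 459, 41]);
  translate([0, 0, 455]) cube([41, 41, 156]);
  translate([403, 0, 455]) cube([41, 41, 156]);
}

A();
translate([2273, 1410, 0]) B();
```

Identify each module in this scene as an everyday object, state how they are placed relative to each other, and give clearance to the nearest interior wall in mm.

A is a house frame. B is a chair. The chair sits inside the house frame, centred. The clearance to the nearest interior wall is 1248 mm.

Clearances: x = 2111, y = 1248; minimum 1248 mm.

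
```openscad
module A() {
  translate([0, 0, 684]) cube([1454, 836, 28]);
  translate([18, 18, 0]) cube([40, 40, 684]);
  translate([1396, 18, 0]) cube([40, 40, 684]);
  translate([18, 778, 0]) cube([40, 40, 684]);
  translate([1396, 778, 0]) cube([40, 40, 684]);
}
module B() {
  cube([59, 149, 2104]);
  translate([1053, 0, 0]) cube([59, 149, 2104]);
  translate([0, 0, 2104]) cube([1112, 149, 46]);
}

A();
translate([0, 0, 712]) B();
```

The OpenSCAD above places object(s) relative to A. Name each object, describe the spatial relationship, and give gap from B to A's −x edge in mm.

A is a table. B is a door frame. The door frame is on top of the table. The gap from the door frame to the table's −x edge is 0 mm.

The door frame's min-x is at 0; the table's min-x is 0; gap = 0 mm.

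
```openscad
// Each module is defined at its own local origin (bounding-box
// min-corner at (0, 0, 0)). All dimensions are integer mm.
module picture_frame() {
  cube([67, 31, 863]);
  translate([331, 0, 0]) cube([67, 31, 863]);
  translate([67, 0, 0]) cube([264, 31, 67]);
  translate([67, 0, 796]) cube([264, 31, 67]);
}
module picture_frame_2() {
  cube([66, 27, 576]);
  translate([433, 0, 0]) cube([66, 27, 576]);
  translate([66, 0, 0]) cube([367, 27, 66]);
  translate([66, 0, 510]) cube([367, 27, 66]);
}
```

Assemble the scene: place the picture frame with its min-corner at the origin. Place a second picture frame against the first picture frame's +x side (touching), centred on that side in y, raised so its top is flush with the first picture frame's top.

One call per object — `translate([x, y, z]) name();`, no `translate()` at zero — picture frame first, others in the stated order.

picture_frame();
translate([398, 2, 287]) picture_frame_2();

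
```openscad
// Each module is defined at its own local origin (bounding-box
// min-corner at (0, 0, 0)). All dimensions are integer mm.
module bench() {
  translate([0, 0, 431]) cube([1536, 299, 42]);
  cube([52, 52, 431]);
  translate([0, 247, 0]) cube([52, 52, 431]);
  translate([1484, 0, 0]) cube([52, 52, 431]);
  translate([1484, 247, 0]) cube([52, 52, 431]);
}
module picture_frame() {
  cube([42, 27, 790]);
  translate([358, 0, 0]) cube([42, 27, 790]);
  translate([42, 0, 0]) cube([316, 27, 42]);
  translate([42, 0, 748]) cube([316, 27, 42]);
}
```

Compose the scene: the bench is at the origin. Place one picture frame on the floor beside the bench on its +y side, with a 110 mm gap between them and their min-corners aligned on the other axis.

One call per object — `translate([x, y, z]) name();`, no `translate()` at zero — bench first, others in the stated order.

bench();
translate([0, 409, 0]) picture_frame();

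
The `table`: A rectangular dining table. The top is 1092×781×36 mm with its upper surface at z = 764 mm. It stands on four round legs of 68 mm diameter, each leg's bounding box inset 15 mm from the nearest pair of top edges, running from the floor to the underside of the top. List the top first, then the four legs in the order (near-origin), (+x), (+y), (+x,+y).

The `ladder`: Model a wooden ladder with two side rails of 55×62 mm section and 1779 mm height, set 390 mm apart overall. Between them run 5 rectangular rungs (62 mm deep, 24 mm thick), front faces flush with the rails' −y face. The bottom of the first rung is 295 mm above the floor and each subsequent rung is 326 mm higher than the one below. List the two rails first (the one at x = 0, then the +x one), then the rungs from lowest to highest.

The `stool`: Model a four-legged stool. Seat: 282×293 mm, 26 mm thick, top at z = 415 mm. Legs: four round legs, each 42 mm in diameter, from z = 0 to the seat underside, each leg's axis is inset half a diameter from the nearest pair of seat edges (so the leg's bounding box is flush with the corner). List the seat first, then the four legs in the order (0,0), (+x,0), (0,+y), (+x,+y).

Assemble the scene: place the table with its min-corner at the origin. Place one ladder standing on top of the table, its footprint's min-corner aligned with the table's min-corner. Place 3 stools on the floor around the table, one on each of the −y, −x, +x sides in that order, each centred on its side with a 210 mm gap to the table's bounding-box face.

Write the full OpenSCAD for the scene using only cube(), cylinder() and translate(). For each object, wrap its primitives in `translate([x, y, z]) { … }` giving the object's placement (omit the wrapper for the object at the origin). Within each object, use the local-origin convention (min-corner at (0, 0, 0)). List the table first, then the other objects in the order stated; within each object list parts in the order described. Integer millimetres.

translate([0, 0, 728]) cube([1092, 781, 36]);
translate([49, 49, 0]) cylinder(h = 728, r = 34);
translate([1043, 49, 0]) cylinder(h = 728, r = 34);
translate([49, 732, 0]) cylinder(h = 728, r = 34);
translate([1043, 732, 0]) cylinder(h = 728, r = 34);
translate([0, 0, 764]) {
  cube([55, 62, 1779]);
  translate([335, 0, 0]) cube([55, 62, 1779]);
  translate([55, 0, 295]) cube([280, 62, 24]);
  translate([55, 0, 621]) cube([280, 62, 24]);
  translate([55, 0, 947]) cube([280, 62, 24]);
  translate([55, 0, 1273]) cube([280, 62, 24]);
  translate([55, 0, 1599]) cube([280, 62, 24]);
}
translate([405, -503, 0]) {
  translate([0, 0, 389]) cube([282, 293, 26]);
  translate([21, 21, 0]) cylinder(h = 389, r = 21);
  translate([261, 21, 0]) cylinder(h = 389, r = 21);
  translate([21, 272, 0]) cylinder(h = 389, r = 21);
  translate([261, 272, 0]) cylinder(h = 389, r = 21);
}
translate([-492, 244, 0]) {
  translate([0, 0, 389]) cube([282, 293, 26]);
  translate([21, 21, 0]) cylinder(h = 389, r = 21);
  translate([261, 21, 0]) cylinder(h = 389, r = 21);
  translate([21, 272, 0]) cylinder(h = 389, r = 21);
  translate([261, 272, 0]) cylinder(h = 389, r = 21);
}
translate([1302, 244, 0]) {
  translate([0, 0, 389]) cube([282, 293, 26]);
  translate([21, 21, 0]) cylinder(h = 389, r = 21);
  translate([261, 21, 0]) cylinder(h = 389, r = 21);
  translate([21, 272, 0]) cylinder(h = 389, r = 21);
  translate([261, 272, 0]) cylinder(h = 389, r = 21);
}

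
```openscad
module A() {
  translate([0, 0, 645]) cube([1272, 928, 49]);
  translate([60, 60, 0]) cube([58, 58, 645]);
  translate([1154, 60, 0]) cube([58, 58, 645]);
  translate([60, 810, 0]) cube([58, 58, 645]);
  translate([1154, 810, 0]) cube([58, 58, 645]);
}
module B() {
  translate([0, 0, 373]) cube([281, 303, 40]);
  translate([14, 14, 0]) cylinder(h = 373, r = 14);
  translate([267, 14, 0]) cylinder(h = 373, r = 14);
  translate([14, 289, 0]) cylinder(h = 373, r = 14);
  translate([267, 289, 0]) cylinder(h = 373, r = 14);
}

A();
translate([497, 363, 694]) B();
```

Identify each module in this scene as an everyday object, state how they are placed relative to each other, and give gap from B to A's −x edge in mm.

The stool's min-x is at 497; the table's min-x is 0; gap = 497 mm.

A is a table. B is a stool. The stool is on top of the table. The gap from the stool to the table's −x edge is 497 mm.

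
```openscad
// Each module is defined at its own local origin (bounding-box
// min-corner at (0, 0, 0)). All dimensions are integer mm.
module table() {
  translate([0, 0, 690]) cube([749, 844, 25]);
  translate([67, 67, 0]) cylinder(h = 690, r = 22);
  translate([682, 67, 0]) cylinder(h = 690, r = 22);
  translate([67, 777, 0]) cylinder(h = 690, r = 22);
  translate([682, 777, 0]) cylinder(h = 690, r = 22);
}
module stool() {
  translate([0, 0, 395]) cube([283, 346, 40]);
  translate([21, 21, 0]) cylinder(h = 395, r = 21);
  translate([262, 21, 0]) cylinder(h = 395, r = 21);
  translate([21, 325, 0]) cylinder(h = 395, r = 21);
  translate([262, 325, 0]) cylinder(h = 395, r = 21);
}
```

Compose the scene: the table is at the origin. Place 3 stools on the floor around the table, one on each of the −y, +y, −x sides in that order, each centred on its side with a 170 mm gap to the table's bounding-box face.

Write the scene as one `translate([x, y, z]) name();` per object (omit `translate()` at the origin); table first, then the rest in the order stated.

table();
translate([233, -516, 0]) stool();
translate([233, 1014, 0]) stool();
translate([-453, 249, 0]) stool();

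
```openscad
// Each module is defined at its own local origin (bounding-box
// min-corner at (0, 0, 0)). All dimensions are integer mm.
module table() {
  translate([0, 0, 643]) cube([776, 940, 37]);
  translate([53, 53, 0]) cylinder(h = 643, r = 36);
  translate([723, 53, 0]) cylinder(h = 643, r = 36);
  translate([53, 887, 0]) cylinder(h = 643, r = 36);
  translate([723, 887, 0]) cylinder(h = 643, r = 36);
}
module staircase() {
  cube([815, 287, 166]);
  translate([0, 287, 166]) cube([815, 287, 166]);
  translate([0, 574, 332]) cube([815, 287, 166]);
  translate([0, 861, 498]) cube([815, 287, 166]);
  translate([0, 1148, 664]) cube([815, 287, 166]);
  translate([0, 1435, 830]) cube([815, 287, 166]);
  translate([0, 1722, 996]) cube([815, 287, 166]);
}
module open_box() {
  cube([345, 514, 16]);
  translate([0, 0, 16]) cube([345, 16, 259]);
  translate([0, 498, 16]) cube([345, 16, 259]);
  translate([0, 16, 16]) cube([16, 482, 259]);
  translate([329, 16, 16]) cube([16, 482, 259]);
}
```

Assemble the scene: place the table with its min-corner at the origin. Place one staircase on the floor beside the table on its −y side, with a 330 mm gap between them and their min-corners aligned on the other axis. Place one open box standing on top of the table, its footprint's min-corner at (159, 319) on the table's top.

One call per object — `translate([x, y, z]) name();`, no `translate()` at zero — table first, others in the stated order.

table();
translate([0, -2339, 0]) staircase();
translate([159, 319, 680]) open_box();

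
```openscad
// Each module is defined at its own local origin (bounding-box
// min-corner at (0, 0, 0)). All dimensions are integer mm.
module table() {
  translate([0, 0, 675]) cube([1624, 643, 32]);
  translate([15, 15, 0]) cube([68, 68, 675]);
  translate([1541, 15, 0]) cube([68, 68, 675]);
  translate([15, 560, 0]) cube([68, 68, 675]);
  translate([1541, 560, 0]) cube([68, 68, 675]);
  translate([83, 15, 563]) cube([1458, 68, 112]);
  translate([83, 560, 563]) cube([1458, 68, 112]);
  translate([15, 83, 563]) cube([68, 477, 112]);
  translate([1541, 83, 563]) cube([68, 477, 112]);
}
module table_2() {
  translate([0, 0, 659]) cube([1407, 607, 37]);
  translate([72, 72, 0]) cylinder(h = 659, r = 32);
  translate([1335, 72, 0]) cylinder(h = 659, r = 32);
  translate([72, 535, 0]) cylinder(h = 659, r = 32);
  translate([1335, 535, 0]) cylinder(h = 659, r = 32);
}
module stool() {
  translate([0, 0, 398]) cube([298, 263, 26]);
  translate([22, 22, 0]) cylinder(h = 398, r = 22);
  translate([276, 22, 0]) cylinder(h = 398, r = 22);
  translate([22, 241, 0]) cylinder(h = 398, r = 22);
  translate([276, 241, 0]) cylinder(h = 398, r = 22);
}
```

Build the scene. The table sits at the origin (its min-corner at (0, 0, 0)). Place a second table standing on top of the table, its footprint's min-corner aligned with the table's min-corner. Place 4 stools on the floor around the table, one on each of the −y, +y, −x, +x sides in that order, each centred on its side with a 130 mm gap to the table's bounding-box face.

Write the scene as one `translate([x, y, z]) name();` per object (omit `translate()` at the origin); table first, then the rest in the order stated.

table();
translate([0, 0, 707]) table_2();
translate([663, -393, 0]) stool();
translate([663, 773, 0]) stool();
translate([-428, 190, 0]) stool();
translate([1754, 190, 0]) stool();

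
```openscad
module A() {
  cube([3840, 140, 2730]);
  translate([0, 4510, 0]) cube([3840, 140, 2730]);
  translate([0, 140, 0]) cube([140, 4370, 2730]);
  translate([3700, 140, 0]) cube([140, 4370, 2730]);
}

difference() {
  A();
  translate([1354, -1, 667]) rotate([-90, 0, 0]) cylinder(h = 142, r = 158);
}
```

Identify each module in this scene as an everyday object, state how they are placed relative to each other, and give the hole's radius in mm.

The subtracted cylinder has r = 158 mm.

A is a house frame. The house frame has a circular hole through its front wall. The hole's radius is 158 mm.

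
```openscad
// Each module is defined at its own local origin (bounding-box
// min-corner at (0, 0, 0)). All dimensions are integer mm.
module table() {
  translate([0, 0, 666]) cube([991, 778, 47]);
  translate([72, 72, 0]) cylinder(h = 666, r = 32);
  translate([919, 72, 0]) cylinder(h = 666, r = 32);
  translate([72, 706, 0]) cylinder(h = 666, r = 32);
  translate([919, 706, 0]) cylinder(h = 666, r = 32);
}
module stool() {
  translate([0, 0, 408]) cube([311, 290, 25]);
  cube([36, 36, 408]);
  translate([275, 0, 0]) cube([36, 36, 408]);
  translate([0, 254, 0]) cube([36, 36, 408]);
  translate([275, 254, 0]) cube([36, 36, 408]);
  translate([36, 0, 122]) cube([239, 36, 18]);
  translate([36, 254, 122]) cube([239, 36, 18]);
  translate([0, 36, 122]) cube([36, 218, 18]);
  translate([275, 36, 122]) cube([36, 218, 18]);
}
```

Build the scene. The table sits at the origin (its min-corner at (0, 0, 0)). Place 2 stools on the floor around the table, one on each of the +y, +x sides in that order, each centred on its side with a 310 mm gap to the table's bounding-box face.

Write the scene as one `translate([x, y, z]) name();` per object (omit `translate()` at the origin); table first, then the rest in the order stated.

table();
translate([340, 1088, 0]) stool();
translate([1301, 244, 0]) stool();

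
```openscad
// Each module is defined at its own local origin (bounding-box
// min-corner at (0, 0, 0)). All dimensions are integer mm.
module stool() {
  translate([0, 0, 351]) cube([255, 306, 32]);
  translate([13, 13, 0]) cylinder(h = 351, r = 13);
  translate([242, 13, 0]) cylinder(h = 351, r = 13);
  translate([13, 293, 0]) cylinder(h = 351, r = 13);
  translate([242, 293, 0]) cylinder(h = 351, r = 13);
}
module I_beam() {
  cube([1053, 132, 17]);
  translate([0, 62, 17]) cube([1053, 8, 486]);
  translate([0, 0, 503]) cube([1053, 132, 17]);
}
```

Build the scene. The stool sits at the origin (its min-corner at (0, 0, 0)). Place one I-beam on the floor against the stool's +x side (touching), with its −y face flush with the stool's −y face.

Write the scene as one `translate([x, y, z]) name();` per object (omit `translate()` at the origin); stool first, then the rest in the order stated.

stool();
translate([255, 0, 0]) I_beam();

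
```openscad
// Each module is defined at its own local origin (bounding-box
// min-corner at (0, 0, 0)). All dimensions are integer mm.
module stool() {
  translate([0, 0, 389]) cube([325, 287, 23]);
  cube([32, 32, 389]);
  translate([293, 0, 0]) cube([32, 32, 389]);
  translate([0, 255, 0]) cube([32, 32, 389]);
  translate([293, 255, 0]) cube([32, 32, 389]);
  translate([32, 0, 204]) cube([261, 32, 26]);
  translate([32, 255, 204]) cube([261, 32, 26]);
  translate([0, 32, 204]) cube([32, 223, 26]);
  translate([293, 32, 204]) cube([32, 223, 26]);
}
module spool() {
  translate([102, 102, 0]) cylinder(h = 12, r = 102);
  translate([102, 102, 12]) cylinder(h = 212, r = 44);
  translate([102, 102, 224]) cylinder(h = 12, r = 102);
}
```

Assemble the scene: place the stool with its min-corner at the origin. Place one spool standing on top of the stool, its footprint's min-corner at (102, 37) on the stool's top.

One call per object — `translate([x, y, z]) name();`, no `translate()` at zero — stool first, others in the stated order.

stool();
translate([102, 37, 412]) spool();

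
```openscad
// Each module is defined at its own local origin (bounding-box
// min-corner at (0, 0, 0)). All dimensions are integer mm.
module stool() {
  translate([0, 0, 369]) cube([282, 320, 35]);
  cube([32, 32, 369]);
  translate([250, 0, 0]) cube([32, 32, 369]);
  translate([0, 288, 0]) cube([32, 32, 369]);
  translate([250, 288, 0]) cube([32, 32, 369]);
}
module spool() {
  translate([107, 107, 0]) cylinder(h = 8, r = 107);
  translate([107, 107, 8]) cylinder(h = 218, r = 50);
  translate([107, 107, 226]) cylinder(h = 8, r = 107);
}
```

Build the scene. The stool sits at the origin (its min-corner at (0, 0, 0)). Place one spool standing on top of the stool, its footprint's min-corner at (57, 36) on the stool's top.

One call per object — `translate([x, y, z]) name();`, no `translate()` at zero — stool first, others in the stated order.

stool();
translate([57, 36, 404]) spool();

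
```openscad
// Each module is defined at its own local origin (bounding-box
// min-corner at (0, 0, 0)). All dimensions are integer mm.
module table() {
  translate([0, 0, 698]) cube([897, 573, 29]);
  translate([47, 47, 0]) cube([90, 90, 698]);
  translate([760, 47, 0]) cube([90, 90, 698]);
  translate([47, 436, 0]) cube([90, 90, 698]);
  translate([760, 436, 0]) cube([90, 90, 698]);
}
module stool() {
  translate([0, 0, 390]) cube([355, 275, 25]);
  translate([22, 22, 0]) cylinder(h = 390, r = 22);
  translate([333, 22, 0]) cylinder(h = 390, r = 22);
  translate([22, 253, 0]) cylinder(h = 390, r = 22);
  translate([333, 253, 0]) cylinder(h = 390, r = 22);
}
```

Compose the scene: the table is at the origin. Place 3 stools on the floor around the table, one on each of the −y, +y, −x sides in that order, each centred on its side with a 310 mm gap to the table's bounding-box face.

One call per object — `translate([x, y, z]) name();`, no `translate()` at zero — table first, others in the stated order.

table();
translate([271, -585, 0]) stool();
translate([271, 883, 0]) stool();
translate([-665, 149, 0]) stool();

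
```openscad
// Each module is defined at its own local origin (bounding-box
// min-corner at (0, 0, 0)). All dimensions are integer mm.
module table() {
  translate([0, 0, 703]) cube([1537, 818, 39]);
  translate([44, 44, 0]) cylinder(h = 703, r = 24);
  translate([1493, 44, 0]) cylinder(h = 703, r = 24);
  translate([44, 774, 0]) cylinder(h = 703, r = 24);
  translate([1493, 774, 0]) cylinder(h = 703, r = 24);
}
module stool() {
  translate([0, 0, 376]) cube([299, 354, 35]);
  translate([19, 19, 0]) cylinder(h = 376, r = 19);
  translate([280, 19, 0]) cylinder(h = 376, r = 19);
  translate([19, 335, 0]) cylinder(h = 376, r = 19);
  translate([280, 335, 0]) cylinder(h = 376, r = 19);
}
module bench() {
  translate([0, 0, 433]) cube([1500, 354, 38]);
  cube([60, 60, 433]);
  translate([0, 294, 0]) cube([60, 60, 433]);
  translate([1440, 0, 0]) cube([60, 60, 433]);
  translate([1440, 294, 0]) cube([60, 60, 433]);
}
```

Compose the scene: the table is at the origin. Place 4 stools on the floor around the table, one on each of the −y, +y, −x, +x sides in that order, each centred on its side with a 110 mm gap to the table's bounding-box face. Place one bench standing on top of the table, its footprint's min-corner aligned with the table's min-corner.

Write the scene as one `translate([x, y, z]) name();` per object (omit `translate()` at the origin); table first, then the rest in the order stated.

table();
translate([619, -464, 0]) stool();
translate([619, 928, 0]) stool();
translate([-409, 232, 0]) stool();
translate([1647, 232, 0]) stool();
translate([0, 0, 742]) bench();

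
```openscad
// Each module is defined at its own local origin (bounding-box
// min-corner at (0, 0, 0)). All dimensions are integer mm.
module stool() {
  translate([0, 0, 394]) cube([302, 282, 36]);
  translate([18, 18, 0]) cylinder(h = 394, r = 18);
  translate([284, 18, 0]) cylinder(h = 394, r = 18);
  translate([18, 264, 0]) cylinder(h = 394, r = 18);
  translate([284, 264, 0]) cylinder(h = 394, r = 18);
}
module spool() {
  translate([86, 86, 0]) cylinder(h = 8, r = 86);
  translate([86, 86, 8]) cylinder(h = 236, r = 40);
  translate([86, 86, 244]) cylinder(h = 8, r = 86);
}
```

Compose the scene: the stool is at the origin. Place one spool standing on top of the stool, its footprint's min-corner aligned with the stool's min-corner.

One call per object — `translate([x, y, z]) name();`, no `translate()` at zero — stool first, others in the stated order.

stool();
translate([0, 0, 430]) spool();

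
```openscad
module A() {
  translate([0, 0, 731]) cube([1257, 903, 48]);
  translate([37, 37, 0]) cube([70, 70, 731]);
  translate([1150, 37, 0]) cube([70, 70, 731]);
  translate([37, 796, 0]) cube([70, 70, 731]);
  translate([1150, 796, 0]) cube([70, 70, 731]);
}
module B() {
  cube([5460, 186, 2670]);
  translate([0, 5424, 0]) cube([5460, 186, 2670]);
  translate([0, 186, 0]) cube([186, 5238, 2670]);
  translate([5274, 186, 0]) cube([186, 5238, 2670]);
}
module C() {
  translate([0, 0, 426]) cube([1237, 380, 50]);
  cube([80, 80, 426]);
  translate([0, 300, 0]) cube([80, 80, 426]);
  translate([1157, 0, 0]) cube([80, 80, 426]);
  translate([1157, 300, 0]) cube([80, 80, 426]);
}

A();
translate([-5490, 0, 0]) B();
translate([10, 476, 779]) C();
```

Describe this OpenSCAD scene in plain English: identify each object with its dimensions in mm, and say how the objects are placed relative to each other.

A is a rectangular dining table. The top is 1257×903×48 mm with its upper surface at z = 779 mm. It stands on four 70×70 mm square legs, each inset 37 mm from the nearest pair of top edges, running from the floor to the underside of the top.

B is the wall frame of a small rectangular building: four walls, each 2670 mm tall and 186 mm thick, enclosing a footprint 5460 mm (x) by 5610 mm (y) outside-to-outside, with no floor or roof. The front and back walls (the −y and +y sides) span the full width; the two side walls fit between them.

C is a bench: a 1237×380 mm seat slab, 50 mm thick, top at z = 476 mm, on four 80×80 mm square legs flush with the seat corners and standing on z = 0.

The house frame is on the floor beside the table on its −x side. The bench is on top of the table.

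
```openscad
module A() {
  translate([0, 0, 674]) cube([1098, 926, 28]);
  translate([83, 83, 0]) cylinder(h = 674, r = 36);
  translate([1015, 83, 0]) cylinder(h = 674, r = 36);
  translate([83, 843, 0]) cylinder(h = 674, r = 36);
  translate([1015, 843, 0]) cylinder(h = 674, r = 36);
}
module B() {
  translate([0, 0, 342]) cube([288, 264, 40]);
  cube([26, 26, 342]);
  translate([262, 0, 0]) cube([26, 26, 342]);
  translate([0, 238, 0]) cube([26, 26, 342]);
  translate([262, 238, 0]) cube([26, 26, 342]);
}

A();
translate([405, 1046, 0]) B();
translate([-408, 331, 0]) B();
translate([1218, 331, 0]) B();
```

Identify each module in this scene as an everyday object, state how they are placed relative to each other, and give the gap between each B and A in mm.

A is a table. B is a stool. Three stools sit around the table at the +y, −x, +x sides. The gap between each stool and the table is 120 mm.

Each stool's nearest face is 120 mm from the table's bounding box.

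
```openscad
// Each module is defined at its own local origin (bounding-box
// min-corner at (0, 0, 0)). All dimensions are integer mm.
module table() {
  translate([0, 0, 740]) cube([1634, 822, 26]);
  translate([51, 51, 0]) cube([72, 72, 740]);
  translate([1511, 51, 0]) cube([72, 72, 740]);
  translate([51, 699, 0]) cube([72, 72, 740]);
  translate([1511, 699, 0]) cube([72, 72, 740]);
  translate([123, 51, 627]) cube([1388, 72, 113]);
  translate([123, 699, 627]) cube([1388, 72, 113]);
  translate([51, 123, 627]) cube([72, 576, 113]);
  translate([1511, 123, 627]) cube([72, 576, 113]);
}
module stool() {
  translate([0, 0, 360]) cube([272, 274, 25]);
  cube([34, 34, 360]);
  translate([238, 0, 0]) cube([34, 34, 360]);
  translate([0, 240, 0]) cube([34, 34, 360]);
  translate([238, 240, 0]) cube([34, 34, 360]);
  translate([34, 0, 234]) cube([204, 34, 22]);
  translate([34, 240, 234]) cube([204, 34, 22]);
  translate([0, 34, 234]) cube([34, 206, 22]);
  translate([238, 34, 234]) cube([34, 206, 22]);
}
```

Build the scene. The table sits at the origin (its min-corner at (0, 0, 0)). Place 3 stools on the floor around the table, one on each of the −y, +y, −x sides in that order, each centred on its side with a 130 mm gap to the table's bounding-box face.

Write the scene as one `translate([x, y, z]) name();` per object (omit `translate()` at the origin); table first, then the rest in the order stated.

table();
translate([681, -404, 0]) stool();
translate([681, 952, 0]) stool();
translate([-402, 274, 0]) stool();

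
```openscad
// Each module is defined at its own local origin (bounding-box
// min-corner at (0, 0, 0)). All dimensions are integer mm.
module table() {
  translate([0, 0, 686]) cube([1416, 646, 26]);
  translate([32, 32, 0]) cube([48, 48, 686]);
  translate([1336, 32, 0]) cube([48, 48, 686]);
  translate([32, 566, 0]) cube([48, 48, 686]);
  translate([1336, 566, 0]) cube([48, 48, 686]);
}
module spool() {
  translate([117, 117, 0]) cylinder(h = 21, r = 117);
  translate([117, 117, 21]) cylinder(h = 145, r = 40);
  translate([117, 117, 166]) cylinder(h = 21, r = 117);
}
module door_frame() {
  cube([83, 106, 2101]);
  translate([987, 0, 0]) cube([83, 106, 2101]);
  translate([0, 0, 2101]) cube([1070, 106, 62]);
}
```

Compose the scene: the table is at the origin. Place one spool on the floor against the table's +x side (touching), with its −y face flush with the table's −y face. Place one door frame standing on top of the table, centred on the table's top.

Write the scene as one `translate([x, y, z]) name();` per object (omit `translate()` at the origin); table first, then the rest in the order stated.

table();
translate([1416, 0, 0]) spool();
translate([173, 270, 712]) door_frame();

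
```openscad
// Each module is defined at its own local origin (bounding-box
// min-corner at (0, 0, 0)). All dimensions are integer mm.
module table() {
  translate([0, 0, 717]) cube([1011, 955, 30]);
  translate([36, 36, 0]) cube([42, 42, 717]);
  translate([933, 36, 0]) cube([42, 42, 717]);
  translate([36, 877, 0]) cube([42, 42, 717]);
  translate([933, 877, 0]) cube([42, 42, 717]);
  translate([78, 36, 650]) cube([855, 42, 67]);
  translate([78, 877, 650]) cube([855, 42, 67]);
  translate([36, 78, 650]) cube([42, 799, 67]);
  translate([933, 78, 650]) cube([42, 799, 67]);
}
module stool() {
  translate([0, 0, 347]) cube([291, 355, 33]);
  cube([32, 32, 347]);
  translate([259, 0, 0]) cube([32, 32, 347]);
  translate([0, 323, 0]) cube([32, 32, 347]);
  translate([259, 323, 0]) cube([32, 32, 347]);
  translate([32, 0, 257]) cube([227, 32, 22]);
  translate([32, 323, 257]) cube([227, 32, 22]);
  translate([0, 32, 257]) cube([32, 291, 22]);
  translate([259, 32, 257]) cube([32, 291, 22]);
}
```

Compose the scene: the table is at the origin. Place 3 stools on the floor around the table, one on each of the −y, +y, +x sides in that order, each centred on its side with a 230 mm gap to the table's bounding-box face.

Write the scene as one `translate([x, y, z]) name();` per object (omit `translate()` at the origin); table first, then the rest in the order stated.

table();
translate([360, -585, 0]) stool();
translate([360, 1185, 0]) stool();
translate([1241, 300, 0]) stool();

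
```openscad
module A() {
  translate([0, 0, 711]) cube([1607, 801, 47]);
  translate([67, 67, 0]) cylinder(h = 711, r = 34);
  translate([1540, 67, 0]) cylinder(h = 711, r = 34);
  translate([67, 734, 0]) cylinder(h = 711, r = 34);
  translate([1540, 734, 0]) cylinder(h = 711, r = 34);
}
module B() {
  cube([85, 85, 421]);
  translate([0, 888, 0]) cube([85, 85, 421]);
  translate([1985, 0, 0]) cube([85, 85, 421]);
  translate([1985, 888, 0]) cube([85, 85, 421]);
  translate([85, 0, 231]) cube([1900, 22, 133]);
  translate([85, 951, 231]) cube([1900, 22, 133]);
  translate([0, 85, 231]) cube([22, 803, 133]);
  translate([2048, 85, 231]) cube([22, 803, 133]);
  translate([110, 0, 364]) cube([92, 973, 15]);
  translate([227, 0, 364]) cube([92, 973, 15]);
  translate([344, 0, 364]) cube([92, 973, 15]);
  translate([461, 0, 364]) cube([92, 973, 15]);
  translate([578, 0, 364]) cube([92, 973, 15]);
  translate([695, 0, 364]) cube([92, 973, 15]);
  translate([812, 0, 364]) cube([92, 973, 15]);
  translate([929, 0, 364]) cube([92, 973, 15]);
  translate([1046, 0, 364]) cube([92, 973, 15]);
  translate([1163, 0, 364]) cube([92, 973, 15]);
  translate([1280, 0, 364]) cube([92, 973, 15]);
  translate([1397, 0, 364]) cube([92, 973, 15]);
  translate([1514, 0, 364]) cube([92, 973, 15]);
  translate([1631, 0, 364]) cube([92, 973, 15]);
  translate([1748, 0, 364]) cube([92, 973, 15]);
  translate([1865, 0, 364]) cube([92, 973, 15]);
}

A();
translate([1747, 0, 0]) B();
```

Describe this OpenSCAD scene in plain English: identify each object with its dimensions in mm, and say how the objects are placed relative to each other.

A is a table with a 1607×801 mm rectangular top, 47 mm thick, top surface at z = 758 mm, supported by four round legs of 68 mm diameter, each leg's bounding box inset 33 mm from the nearest pair of top edges, running from the floor.

B is a bed frame 2070 mm long (x) by 973 mm wide (y). Four 85×85 mm corner posts, 421 mm tall, at the corners of the footprint. Four rails of 22 mm thickness and 133 mm height run between adjacent posts with their undersides at z = 231 mm, their outer faces flush with the outside of the frame (the two x-running rails run between the posts' inner faces; the two y-running rails run between the posts' inner faces). 16 slats, each 92 mm wide (x) and 15 mm thick, lie across the top of the two x-running rails, running the full 973 mm width of the frame in y; the slats are evenly spaced along x between the inner faces of the end posts with equal gaps (rounded down to the nearest mm) at the −x end and between each pair — any rounding remainder accumulates at the +x end.

The bed frame is on the floor beside the table on its +x side.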